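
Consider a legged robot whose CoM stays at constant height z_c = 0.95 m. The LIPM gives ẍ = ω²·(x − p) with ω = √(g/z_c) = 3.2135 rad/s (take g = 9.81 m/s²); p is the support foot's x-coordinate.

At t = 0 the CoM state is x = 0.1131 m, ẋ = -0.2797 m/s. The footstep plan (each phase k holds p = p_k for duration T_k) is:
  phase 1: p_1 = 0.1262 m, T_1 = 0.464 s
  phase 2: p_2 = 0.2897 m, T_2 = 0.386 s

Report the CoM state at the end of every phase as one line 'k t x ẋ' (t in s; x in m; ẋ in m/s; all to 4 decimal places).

phase 1: p=0.1262, T=0.464, ωT=1.491064, cosh=2.333476, sinh=2.108343; start (x,ẋ)=(0.113100, -0.279700) → end (x,ẋ)=(-0.087877, -0.741428)
phase 2: p=0.2897, T=0.386, ωT=1.240411, cosh=1.873150, sinh=1.583884; start (x,ẋ)=(-0.087877, -0.741428) → end (x,ẋ)=(-0.782996, -3.310600)

1 0.4640 -0.0879 -0.7414
2 0.8500 -0.7830 -3.3106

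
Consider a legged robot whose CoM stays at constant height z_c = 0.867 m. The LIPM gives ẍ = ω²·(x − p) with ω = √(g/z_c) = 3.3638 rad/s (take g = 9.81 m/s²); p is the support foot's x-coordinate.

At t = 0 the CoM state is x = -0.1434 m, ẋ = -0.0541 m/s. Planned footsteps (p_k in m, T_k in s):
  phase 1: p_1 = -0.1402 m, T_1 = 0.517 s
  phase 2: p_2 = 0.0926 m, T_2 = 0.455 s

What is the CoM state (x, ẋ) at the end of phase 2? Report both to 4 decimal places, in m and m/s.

phase 1: p=-0.1402, T=0.517, ωT=1.739085, cosh=2.933906, sinh=2.758225; start (x,ẋ)=(-0.143400, -0.054100) → end (x,ẋ)=(-0.193949, -0.188414)
phase 2: p=0.0926, T=0.455, ωT=1.530529, cosh=2.418521, sinh=2.202100; start (x,ẋ)=(-0.193949, -0.188414) → end (x,ẋ)=(-0.723770, -2.578274)

x = -0.7238, ẋ = -2.5783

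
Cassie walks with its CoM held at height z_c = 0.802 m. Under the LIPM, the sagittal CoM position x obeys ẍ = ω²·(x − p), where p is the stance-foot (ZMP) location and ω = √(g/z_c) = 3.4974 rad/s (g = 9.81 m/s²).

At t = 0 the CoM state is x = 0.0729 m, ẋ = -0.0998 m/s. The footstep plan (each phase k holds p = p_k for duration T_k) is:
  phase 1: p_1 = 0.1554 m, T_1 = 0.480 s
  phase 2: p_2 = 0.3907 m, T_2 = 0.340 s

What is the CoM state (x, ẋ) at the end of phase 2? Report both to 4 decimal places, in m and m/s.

phase 1: p=0.1554, T=0.480, ωT=1.678752, cosh=2.772735, sinh=2.586129; start (x,ẋ)=(0.072900, -0.099800) → end (x,ẋ)=(-0.147147, -1.022909)
phase 2: p=0.3907, T=0.340, ωT=1.189116, cosh=1.794334, sinh=1.489843; start (x,ẋ)=(-0.147147, -1.022909) → end (x,ẋ)=(-1.010122, -4.637934)

x = -1.0101, ẋ = -4.6379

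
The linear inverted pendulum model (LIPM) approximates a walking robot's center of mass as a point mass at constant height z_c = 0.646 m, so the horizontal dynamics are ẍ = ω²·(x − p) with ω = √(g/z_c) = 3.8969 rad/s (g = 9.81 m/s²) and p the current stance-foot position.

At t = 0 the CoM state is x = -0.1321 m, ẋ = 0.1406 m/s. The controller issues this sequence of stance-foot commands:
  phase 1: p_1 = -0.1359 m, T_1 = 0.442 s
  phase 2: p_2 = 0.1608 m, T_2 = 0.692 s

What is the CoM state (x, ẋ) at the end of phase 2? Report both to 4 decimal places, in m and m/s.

phase 1: p=-0.1359, T=0.442, ωT=1.722430, cosh=2.888373, sinh=2.709741; start (x,ẋ)=(-0.132100, 0.140600) → end (x,ẋ)=(-0.027157, 0.446232)
phase 2: p=0.1608, T=0.692, ωT=2.696655, cosh=7.448735, sinh=7.381304; start (x,ẋ)=(-0.027157, 0.446232) → end (x,ẋ)=(-0.394012, -2.082567)

x = -0.3940, ẋ = -2.0826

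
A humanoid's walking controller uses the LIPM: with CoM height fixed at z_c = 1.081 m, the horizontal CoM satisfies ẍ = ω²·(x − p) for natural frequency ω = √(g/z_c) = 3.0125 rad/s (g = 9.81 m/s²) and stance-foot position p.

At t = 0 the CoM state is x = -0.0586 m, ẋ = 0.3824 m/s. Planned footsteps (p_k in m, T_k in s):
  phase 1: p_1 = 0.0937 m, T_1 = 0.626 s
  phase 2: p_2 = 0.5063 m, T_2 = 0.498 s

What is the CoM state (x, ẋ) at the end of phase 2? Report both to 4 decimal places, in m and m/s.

phase 1: p=0.0937, T=0.626, ωT=1.885825, cosh=3.371747, sinh=3.220043; start (x,ẋ)=(-0.058600, 0.382400) → end (x,ẋ)=(-0.011072, -0.188012)
phase 2: p=0.5063, T=0.498, ωT=1.500225, cosh=2.352889, sinh=2.129809; start (x,ẋ)=(-0.011072, -0.188012) → end (x,ẋ)=(-0.843941, -3.761855)

x = -0.8439, ẋ = -3.7619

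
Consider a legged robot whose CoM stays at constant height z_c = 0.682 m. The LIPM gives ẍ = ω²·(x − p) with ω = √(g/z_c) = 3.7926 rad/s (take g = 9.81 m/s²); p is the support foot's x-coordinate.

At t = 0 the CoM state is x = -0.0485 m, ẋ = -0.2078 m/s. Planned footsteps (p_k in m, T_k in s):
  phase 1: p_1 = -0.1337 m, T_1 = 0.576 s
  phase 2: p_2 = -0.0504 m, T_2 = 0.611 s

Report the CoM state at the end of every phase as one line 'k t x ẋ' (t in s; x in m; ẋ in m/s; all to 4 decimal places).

1 0.5760 0.0093 0.4826
2 1.1870 0.8948 3.6099

phase 1: p=-0.1337, T=0.576, ωT=2.184538, cosh=4.499534, sinh=4.387004; start (x,ẋ)=(-0.048500, -0.207800) → end (x,ẋ)=(0.009292, 0.482567)
phase 2: p=-0.0504, T=0.611, ωT=2.317279, cosh=5.123281, sinh=5.024739; start (x,ẋ)=(0.009292, 0.482567) → end (x,ẋ)=(0.894765, 3.609875)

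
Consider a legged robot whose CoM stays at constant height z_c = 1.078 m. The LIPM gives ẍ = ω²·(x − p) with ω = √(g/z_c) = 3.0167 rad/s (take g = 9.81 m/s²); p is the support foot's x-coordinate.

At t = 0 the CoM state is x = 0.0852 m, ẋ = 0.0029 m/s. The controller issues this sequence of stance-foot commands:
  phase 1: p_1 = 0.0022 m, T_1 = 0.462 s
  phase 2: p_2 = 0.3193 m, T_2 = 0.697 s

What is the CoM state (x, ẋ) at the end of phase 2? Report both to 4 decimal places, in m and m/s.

phase 1: p=0.0022, T=0.462, ωT=1.393715, cosh=2.138973, sinh=1.890821; start (x,ẋ)=(0.085200, 0.002900) → end (x,ẋ)=(0.181552, 0.479638)
phase 2: p=0.3193, T=0.697, ωT=2.102640, cosh=4.154945, sinh=4.032811; start (x,ẋ)=(0.181552, 0.479638) → end (x,ẋ)=(0.388161, 0.317065)

x = 0.3882, ẋ = 0.3171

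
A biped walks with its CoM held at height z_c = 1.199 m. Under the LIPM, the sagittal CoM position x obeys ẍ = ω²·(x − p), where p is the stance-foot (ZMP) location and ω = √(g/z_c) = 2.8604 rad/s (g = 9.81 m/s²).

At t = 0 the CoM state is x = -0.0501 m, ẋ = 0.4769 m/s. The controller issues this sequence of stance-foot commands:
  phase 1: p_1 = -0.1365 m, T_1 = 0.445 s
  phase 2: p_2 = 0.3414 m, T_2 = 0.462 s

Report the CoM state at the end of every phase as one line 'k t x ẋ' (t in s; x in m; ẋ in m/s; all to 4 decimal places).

phase 1: p=-0.1365, T=0.445, ωT=1.272878, cosh=1.925570, sinh=1.645545; start (x,ẋ)=(-0.050100, 0.476900) → end (x,ẋ)=(0.304223, 1.324982)
phase 2: p=0.3414, T=0.462, ωT=1.321505, cosh=2.007896, sinh=1.741163; start (x,ẋ)=(0.304223, 1.324982) → end (x,ẋ)=(1.073286, 2.475268)

1 0.4450 0.3042 1.3250
2 0.9070 1.0733 2.4753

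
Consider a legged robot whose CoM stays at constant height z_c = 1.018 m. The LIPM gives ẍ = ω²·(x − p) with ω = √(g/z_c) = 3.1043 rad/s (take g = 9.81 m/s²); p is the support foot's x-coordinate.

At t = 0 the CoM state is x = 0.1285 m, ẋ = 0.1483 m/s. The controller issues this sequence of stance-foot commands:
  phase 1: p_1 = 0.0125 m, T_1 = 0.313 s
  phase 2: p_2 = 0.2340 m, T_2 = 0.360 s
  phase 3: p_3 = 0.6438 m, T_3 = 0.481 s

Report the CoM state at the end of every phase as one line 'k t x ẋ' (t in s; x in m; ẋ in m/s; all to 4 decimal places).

phase 1: p=0.0125, T=0.313, ωT=0.971646, cosh=1.510375, sinh=1.131915; start (x,ẋ)=(0.128500, 0.148300) → end (x,ẋ)=(0.241778, 0.631590)
phase 2: p=0.2340, T=0.360, ωT=1.117548, cosh=1.692215, sinh=1.365134; start (x,ẋ)=(0.241778, 0.631590) → end (x,ẋ)=(0.524907, 1.101746)
phase 3: p=0.6438, T=0.481, ωT=1.493168, cosh=2.337918, sinh=2.113258; start (x,ẋ)=(0.524907, 1.101746) → end (x,ẋ)=(1.115854, 1.795832)

1 0.3130 0.2418 0.6316
2 0.6730 0.5249 1.1017
3 1.1540 1.1159 1.7958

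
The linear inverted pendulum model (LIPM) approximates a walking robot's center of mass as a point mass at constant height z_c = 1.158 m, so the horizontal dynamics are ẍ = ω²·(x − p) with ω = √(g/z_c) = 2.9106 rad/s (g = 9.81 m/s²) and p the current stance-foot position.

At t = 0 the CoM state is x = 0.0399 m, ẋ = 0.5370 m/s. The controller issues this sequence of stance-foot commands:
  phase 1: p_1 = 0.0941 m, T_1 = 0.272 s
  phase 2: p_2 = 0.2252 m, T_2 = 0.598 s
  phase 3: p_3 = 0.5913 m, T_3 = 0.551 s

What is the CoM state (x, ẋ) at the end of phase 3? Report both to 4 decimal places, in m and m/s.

phase 1: p=0.0941, T=0.272, ωT=0.791683, cosh=1.330095, sinh=0.877013; start (x,ẋ)=(0.039900, 0.537000) → end (x,ẋ)=(0.183816, 0.575908)
phase 2: p=0.2252, T=0.598, ωT=1.740539, cosh=2.937920, sinh=2.762494; start (x,ẋ)=(0.183816, 0.575908) → end (x,ẋ)=(0.650220, 1.359224)
phase 3: p=0.5913, T=0.551, ωT=1.603741, cosh=2.586369, sinh=2.385226; start (x,ẋ)=(0.650220, 1.359224) → end (x,ẋ)=(1.857569, 3.924507)

x = 1.8576, ẋ = 3.9245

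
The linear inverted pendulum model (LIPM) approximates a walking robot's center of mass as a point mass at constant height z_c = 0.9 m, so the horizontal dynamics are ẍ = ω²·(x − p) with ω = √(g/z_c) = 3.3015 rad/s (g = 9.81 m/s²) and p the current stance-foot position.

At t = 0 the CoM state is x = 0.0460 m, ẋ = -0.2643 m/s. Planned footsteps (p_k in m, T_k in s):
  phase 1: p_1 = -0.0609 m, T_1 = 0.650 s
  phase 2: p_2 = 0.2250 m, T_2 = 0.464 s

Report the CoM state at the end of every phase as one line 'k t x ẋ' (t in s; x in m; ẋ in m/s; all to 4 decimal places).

1 0.6500 0.0648 0.3428
2 1.1140 0.0661 -0.3363

phase 1: p=-0.0609, T=0.650, ωT=2.145975, cosh=4.333664, sinh=4.216710; start (x,ẋ)=(0.046000, -0.264300) → end (x,ẋ)=(0.064802, 0.342818)
phase 2: p=0.2250, T=0.464, ωT=1.531896, cosh=2.421533, sinh=2.205408; start (x,ẋ)=(0.064802, 0.342818) → end (x,ẋ)=(0.066078, -0.336282)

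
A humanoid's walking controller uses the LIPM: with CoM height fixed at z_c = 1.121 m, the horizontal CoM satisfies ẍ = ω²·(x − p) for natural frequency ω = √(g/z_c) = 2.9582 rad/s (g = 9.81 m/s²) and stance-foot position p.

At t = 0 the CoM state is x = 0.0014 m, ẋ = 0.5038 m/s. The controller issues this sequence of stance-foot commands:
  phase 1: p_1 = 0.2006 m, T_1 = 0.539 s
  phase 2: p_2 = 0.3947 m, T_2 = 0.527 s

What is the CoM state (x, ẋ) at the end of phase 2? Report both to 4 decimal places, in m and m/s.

phase 1: p=0.2006, T=0.539, ωT=1.594470, cosh=2.564366, sinh=2.361350; start (x,ẋ)=(0.001400, 0.503800) → end (x,ẋ)=(0.091931, -0.099553)
phase 2: p=0.3947, T=0.527, ωT=1.558971, cosh=2.482141, sinh=2.271788; start (x,ẋ)=(0.091931, -0.099553) → end (x,ẋ)=(-0.433269, -2.281835)

x = -0.4333, ẋ = -2.2818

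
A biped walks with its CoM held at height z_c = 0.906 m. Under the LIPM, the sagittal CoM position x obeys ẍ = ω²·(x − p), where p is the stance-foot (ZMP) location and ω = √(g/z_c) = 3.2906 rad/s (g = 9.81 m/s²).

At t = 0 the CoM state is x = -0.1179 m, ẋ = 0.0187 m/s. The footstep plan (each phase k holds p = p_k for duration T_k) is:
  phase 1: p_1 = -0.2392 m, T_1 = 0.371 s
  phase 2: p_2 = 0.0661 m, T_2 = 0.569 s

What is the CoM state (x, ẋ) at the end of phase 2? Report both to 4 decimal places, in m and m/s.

x = 0.4523, ẋ = 1.4079

phase 1: p=-0.2392, T=0.371, ωT=1.220813, cosh=1.842466, sinh=1.547475; start (x,ẋ)=(-0.117900, 0.018700) → end (x,ẋ)=(-0.006915, 0.652129)
phase 2: p=0.0661, T=0.569, ωT=1.872351, cosh=3.328666, sinh=3.174905; start (x,ẋ)=(-0.006915, 0.652129) → end (x,ẋ)=(0.452258, 1.407908)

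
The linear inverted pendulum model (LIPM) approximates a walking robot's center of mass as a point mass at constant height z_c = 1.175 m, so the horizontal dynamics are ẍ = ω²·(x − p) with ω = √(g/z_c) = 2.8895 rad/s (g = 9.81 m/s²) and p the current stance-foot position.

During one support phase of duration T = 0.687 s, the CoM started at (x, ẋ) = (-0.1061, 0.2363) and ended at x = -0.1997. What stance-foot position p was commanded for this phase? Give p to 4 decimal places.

ωT = 2.8895·0.687 = 1.985087; cosh(ωT) = 3.708523, sinh(ωT) = 3.571154
x(T) = p + (x₀−p)·cosh(ωT) + (ẋ₀/ω)·sinh(ωT) ⇒ p·(1 − cosh) = x(T) − x₀·cosh − (ẋ₀/ω)·sinh
numerator   = -0.1997 − (-0.1061)·3.708523 − (0.2363/2.8895)·3.571154 = -0.098271
denominator = 1 − 3.708523 = -2.708523
p = -0.098271 / -2.708523 = 0.0363

p = 0.0363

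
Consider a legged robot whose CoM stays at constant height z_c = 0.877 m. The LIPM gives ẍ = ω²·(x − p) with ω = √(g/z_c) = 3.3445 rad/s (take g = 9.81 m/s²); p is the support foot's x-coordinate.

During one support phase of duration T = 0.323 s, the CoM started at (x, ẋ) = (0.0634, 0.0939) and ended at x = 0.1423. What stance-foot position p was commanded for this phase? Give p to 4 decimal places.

p = -0.0025

ωT = 3.3445·0.323 = 1.080274; cosh(ωT) = 1.642494, sinh(ωT) = 1.302991
x(T) = p + (x₀−p)·cosh(ωT) + (ẋ₀/ω)·sinh(ωT) ⇒ p·(1 − cosh) = x(T) − x₀·cosh − (ẋ₀/ω)·sinh
numerator   = 0.1423 − (0.0634)·1.642494 − (0.0939/3.3445)·1.302991 = 0.001583
denominator = 1 − 1.642494 = -0.642494
p = 0.001583 / -0.642494 = -0.0025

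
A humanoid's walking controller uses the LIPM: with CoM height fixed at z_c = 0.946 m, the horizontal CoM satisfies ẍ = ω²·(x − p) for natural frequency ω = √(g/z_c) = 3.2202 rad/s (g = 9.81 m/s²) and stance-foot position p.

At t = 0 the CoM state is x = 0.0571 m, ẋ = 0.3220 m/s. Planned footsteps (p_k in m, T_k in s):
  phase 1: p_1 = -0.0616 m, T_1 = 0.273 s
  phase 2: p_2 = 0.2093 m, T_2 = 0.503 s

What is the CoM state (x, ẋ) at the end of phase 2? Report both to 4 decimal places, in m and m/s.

phase 1: p=-0.0616, T=0.273, ωT=0.879115, cosh=1.411958, sinh=0.996808; start (x,ẋ)=(0.057100, 0.322000) → end (x,ẋ)=(0.205674, 0.835668)
phase 2: p=0.2093, T=0.503, ωT=1.619761, cosh=2.624913, sinh=2.426967; start (x,ẋ)=(0.205674, 0.835668) → end (x,ẋ)=(0.829600, 2.165218)

x = 0.8296, ẋ = 2.1652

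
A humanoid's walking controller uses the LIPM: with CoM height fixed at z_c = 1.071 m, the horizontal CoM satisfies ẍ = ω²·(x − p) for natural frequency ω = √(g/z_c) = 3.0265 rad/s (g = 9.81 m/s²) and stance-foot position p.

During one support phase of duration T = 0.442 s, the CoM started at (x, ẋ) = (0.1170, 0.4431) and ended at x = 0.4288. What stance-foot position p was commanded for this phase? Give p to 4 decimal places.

p = 0.0667

ωT = 3.0265·0.442 = 1.337713; cosh(ωT) = 2.036382, sinh(ωT) = 1.773937
x(T) = p + (x₀−p)·cosh(ωT) + (ẋ₀/ω)·sinh(ωT) ⇒ p·(1 − cosh) = x(T) − x₀·cosh − (ẋ₀/ω)·sinh
numerator   = 0.4288 − (0.1170)·2.036382 − (0.4431/3.0265)·1.773937 = -0.069173
denominator = 1 − 2.036382 = -1.036382
p = -0.069173 / -1.036382 = 0.0667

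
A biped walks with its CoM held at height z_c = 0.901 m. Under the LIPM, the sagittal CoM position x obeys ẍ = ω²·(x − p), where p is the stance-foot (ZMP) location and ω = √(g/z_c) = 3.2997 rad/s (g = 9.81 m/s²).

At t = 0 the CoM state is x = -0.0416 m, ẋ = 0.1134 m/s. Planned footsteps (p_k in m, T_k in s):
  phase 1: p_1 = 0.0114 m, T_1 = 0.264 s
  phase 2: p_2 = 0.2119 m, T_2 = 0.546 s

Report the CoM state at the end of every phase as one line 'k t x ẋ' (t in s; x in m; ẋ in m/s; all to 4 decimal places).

phase 1: p=0.0114, T=0.264, ωT=0.871121, cosh=1.404035, sinh=0.985553; start (x,ẋ)=(-0.041600, 0.113400) → end (x,ẋ)=(-0.029144, -0.013140)
phase 2: p=0.2119, T=0.546, ωT=1.801636, cosh=3.112291, sinh=2.947263; start (x,ẋ)=(-0.029144, -0.013140) → end (x,ẋ)=(-0.550034, -2.385064)

1 0.2640 -0.0291 -0.0131
2 0.8100 -0.5500 -2.3851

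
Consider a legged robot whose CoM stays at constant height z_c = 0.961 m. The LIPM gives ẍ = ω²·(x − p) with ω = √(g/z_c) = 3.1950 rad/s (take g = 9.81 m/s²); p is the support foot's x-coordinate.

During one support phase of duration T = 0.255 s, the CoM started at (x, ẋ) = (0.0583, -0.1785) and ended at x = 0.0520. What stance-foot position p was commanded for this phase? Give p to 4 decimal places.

ωT = 3.1950·0.255 = 0.814725; cosh(ωT) = 1.350658, sinh(ωT) = 0.907897
x(T) = p + (x₀−p)·cosh(ωT) + (ẋ₀/ω)·sinh(ωT) ⇒ p·(1 − cosh) = x(T) − x₀·cosh − (ẋ₀/ω)·sinh
numerator   = 0.0520 − (0.0583)·1.350658 − (-0.1785/3.1950)·0.907897 = 0.023980
denominator = 1 − 1.350658 = -0.350658
p = 0.023980 / -0.350658 = -0.0684

p = -0.0684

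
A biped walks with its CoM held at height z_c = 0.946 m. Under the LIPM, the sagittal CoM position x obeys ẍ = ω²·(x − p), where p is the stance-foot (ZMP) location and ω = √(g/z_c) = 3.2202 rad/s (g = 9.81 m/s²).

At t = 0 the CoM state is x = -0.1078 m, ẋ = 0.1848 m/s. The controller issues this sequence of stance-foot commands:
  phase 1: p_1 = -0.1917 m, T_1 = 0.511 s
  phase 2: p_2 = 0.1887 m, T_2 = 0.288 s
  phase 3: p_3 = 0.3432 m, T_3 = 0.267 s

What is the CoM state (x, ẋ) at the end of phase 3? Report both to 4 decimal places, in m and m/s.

phase 1: p=-0.1917, T=0.511, ωT=1.645522, cosh=2.688314, sinh=2.495402; start (x,ẋ)=(-0.107800, 0.184800) → end (x,ẋ)=(0.177055, 1.170995)
phase 2: p=0.1887, T=0.288, ωT=0.927418, cosh=1.461773, sinh=1.066199; start (x,ẋ)=(0.177055, 1.170995) → end (x,ẋ)=(0.559391, 1.671748)
phase 3: p=0.3432, T=0.267, ωT=0.859793, cosh=1.392961, sinh=0.969711; start (x,ẋ)=(0.559391, 1.671748) → end (x,ẋ)=(1.147766, 3.003771)

x = 1.1478, ẋ = 3.0038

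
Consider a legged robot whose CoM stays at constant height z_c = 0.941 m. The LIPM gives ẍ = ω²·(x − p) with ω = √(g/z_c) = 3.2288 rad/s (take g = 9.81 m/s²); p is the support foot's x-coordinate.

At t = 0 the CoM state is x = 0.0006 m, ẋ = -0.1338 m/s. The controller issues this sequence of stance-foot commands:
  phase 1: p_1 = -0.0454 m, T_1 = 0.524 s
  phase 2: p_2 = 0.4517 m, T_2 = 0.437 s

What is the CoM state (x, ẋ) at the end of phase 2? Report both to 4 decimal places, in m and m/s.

x = -0.5752, ẋ = -2.9370

phase 1: p=-0.0454, T=0.524, ωT=1.691891, cosh=2.806955, sinh=2.622784; start (x,ẋ)=(0.000600, -0.133800) → end (x,ẋ)=(-0.024967, 0.013978)
phase 2: p=0.4517, T=0.437, ωT=1.410986, cosh=2.171949, sinh=1.928046; start (x,ẋ)=(-0.024967, 0.013978) → end (x,ẋ)=(-0.575250, -2.937024)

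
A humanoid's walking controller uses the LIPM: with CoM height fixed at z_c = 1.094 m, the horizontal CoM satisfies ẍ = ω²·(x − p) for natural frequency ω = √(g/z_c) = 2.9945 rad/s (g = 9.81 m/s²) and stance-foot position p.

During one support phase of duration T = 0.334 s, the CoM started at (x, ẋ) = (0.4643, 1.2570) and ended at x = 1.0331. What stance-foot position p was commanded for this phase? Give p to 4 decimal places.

p = 0.3255

ωT = 2.9945·0.334 = 1.000163; cosh(ωT) = 1.543272, sinh(ωT) = 1.175453
x(T) = p + (x₀−p)·cosh(ωT) + (ẋ₀/ω)·sinh(ωT) ⇒ p·(1 − cosh) = x(T) − x₀·cosh − (ẋ₀/ω)·sinh
numerator   = 1.0331 − (0.4643)·1.543272 − (1.2570/2.9945)·1.175453 = -0.176861
denominator = 1 − 1.543272 = -0.543272
p = -0.176861 / -0.543272 = 0.3255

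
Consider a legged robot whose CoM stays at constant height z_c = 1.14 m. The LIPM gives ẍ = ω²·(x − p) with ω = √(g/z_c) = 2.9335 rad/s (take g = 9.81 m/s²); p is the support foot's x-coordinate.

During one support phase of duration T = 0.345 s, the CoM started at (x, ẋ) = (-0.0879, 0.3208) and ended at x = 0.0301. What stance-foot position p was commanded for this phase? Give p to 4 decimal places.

p = -0.0654

ωT = 2.9335·0.345 = 1.012057; cosh(ωT) = 1.557363, sinh(ωT) = 1.193893
x(T) = p + (x₀−p)·cosh(ωT) + (ẋ₀/ω)·sinh(ωT) ⇒ p·(1 − cosh) = x(T) − x₀·cosh − (ẋ₀/ω)·sinh
numerator   = 0.0301 − (-0.0879)·1.557363 − (0.3208/2.9335)·1.193893 = 0.036431
denominator = 1 − 1.557363 = -0.557363
p = 0.036431 / -0.557363 = -0.0654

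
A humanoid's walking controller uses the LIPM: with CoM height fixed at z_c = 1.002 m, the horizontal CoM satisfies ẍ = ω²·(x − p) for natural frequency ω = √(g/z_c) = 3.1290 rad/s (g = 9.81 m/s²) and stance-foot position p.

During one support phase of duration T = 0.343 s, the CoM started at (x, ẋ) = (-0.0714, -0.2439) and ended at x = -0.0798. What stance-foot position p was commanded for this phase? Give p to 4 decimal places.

ωT = 3.1290·0.343 = 1.073247; cosh(ωT) = 1.633379, sinh(ωT) = 1.291482
x(T) = p + (x₀−p)·cosh(ωT) + (ẋ₀/ω)·sinh(ωT) ⇒ p·(1 − cosh) = x(T) − x₀·cosh − (ẋ₀/ω)·sinh
numerator   = -0.0798 − (-0.0714)·1.633379 − (-0.2439/3.1290)·1.291482 = 0.137492
denominator = 1 − 1.633379 = -0.633379
p = 0.137492 / -0.633379 = -0.2171

p = -0.2171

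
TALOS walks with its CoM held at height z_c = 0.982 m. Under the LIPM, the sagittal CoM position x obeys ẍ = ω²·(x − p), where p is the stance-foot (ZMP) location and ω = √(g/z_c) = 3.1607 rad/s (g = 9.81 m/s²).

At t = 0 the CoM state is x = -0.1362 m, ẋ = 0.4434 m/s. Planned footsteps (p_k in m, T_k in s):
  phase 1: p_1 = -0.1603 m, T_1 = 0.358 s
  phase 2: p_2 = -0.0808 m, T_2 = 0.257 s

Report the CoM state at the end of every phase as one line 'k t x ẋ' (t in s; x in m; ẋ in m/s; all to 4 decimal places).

phase 1: p=-0.1603, T=0.358, ωT=1.131531, cosh=1.711469, sinh=1.388930; start (x,ẋ)=(-0.136200, 0.443400) → end (x,ẋ)=(0.075793, 0.864664)
phase 2: p=-0.0808, T=0.257, ωT=0.812300, cosh=1.348460, sinh=0.904624; start (x,ẋ)=(0.075793, 0.864664) → end (x,ẋ)=(0.377835, 1.613702)

1 0.3580 0.0758 0.8647
2 0.6150 0.3778 1.6137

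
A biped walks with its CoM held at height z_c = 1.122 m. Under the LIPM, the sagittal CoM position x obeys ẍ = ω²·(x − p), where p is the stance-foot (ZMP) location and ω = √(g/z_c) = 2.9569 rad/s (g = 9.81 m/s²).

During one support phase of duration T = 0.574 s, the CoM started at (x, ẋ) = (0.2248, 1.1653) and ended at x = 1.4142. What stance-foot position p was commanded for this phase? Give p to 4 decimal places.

ωT = 2.9569·0.574 = 1.697261; cosh(ωT) = 2.821079, sinh(ωT) = 2.637894
x(T) = p + (x₀−p)·cosh(ωT) + (ẋ₀/ω)·sinh(ωT) ⇒ p·(1 − cosh) = x(T) − x₀·cosh − (ẋ₀/ω)·sinh
numerator   = 1.4142 − (0.2248)·2.821079 − (1.1653/2.9569)·2.637894 = -0.259560
denominator = 1 − 2.821079 = -1.821079
p = -0.259560 / -1.821079 = 0.1425

p = 0.1425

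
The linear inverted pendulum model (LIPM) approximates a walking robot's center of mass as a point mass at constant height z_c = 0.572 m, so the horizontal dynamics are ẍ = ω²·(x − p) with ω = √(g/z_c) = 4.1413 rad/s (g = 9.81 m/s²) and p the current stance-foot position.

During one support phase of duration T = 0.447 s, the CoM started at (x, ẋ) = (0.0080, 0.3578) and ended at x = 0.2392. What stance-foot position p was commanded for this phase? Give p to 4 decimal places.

ωT = 4.1413·0.447 = 1.851161; cosh(ωT) = 3.262131, sinh(ωT) = 3.105077
x(T) = p + (x₀−p)·cosh(ωT) + (ẋ₀/ω)·sinh(ωT) ⇒ p·(1 − cosh) = x(T) − x₀·cosh − (ẋ₀/ω)·sinh
numerator   = 0.2392 − (0.0080)·3.262131 − (0.3578/4.1413)·3.105077 = -0.055169
denominator = 1 − 3.262131 = -2.262131
p = -0.055169 / -2.262131 = 0.0244

p = 0.0244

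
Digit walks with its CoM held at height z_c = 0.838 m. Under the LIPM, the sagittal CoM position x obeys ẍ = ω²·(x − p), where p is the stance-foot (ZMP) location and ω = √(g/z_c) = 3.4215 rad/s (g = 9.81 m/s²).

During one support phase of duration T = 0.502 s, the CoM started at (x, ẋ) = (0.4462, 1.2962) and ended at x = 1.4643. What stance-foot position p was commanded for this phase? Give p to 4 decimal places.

p = 0.4479

ωT = 3.4215·0.502 = 1.717593; cosh(ωT) = 2.875300, sinh(ωT) = 2.695802
x(T) = p + (x₀−p)·cosh(ωT) + (ẋ₀/ω)·sinh(ωT) ⇒ p·(1 − cosh) = x(T) − x₀·cosh − (ẋ₀/ω)·sinh
numerator   = 1.4643 − (0.4462)·2.875300 − (1.2962/3.4215)·2.695802 = -0.839936
denominator = 1 − 2.875300 = -1.875300
p = -0.839936 / -1.875300 = 0.4479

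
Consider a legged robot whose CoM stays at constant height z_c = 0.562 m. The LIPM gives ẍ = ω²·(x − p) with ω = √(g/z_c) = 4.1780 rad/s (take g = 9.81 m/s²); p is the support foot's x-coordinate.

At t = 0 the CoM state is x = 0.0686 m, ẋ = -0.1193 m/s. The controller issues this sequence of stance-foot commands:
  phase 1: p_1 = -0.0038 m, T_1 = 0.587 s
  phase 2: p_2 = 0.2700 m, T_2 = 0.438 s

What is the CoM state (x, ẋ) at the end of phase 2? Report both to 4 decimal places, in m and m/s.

phase 1: p=-0.0038, T=0.587, ωT=2.452486, cosh=5.851635, sinh=5.765556; start (x,ẋ)=(0.068600, -0.119300) → end (x,ẋ)=(0.255227, 1.045907)
phase 2: p=0.2700, T=0.438, ωT=1.829964, cosh=3.197041, sinh=3.036621; start (x,ẋ)=(0.255227, 1.045907) → end (x,ẋ)=(0.982947, 3.156379)

x = 0.9829, ẋ = 3.1564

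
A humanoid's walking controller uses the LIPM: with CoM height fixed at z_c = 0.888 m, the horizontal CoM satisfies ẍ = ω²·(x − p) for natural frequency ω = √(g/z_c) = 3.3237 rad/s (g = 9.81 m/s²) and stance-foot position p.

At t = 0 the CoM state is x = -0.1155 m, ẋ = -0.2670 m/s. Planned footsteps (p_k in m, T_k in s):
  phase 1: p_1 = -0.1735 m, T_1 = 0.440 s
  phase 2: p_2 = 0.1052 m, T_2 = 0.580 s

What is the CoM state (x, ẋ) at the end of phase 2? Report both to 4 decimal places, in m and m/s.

phase 1: p=-0.1735, T=0.440, ωT=1.462428, cosh=2.274050, sinh=2.042377; start (x,ẋ)=(-0.115500, -0.267000) → end (x,ẋ)=(-0.205674, -0.213453)
phase 2: p=0.1052, T=0.580, ωT=1.927746, cosh=3.509737, sinh=3.364262; start (x,ẋ)=(-0.205674, -0.213453) → end (x,ẋ)=(-1.201943, -4.225290)

x = -1.2019, ẋ = -4.2253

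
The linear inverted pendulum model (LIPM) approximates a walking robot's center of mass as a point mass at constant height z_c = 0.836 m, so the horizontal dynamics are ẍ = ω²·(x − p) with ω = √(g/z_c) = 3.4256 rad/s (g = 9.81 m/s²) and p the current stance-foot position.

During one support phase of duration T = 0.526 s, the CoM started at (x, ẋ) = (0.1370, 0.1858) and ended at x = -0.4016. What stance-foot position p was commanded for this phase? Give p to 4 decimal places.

ωT = 3.4256·0.526 = 1.801866; cosh(ωT) = 3.112968, sinh(ωT) = 2.947977
x(T) = p + (x₀−p)·cosh(ωT) + (ẋ₀/ω)·sinh(ωT) ⇒ p·(1 − cosh) = x(T) − x₀·cosh − (ẋ₀/ω)·sinh
numerator   = -0.4016 − (0.1370)·3.112968 − (0.1858/3.4256)·2.947977 = -0.987971
denominator = 1 − 3.112968 = -2.112968
p = -0.987971 / -2.112968 = 0.4676

p = 0.4676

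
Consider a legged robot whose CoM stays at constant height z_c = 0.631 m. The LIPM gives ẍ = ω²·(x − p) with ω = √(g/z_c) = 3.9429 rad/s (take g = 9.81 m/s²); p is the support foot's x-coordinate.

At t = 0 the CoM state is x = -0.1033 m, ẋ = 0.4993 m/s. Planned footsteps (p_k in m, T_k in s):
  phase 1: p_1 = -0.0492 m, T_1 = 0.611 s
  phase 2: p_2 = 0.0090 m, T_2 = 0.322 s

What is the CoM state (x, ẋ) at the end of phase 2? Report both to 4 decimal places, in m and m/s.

phase 1: p=-0.0492, T=0.611, ωT=2.409112, cosh=5.606986, sinh=5.517091; start (x,ẋ)=(-0.103300, 0.499300) → end (x,ẋ)=(0.346106, 1.622713)
phase 2: p=0.0090, T=0.322, ωT=1.269614, cosh=1.920209, sinh=1.639269; start (x,ẋ)=(0.346106, 1.622713) → end (x,ẋ)=(1.330960, 5.294823)

x = 1.3310, ẋ = 5.2948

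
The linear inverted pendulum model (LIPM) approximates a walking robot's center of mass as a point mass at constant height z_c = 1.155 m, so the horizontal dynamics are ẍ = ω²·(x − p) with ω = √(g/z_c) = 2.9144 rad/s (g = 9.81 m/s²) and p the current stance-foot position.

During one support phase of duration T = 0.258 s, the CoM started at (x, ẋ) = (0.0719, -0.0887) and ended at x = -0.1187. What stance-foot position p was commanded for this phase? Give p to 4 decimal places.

p = 0.6305

ωT = 2.9144·0.258 = 0.751915; cosh(ωT) = 1.296261, sinh(ωT) = 0.824798
x(T) = p + (x₀−p)·cosh(ωT) + (ẋ₀/ω)·sinh(ωT) ⇒ p·(1 − cosh) = x(T) − x₀·cosh − (ẋ₀/ω)·sinh
numerator   = -0.1187 − (0.0719)·1.296261 − (-0.0887/2.9144)·0.824798 = -0.186798
denominator = 1 − 1.296261 = -0.296261
p = -0.186798 / -0.296261 = 0.6305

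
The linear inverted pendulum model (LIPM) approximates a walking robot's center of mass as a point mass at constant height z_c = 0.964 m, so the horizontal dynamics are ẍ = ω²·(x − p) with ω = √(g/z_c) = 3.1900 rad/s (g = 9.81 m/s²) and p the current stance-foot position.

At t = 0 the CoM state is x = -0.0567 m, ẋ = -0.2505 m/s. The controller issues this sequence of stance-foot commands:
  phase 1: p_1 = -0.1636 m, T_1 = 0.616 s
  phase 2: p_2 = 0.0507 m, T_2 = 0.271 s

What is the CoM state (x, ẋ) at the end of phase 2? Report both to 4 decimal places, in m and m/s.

x = -0.0030, ẋ = 0.0817

phase 1: p=-0.1636, T=0.616, ωT=1.965040, cosh=3.637674, sinh=3.497524; start (x,ẋ)=(-0.056700, -0.250500) → end (x,ẋ)=(-0.049381, 0.281457)
phase 2: p=0.0507, T=0.271, ωT=0.864490, cosh=1.397531, sinh=0.976264; start (x,ẋ)=(-0.049381, 0.281457) → end (x,ẋ)=(-0.003030, 0.081662)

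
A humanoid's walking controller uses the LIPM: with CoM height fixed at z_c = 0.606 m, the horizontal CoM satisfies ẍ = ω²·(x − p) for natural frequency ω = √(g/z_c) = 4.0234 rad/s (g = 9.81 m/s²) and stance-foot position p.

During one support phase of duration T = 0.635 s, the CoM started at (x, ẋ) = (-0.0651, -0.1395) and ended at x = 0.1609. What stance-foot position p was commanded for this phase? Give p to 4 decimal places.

ωT = 4.0234·0.635 = 2.554859; cosh(ωT) = 6.473594, sinh(ωT) = 6.395891
x(T) = p + (x₀−p)·cosh(ωT) + (ẋ₀/ω)·sinh(ωT) ⇒ p·(1 − cosh) = x(T) − x₀·cosh − (ẋ₀/ω)·sinh
numerator   = 0.1609 − (-0.0651)·6.473594 − (-0.1395/4.0234)·6.395891 = 0.804090
denominator = 1 − 6.473594 = -5.473594
p = 0.804090 / -5.473594 = -0.1469

p = -0.1469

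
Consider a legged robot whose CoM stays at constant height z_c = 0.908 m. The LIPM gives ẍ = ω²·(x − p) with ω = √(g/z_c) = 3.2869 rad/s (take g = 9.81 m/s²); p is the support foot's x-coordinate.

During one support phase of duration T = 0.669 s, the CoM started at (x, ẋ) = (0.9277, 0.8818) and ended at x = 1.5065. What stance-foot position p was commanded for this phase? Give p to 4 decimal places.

p = 1.1005

ωT = 3.2869·0.669 = 2.198936; cosh(ωT) = 4.563169, sinh(ωT) = 4.452248
x(T) = p + (x₀−p)·cosh(ωT) + (ẋ₀/ω)·sinh(ωT) ⇒ p·(1 − cosh) = x(T) − x₀·cosh − (ẋ₀/ω)·sinh
numerator   = 1.5065 − (0.9277)·4.563169 − (0.8818/3.2869)·4.452248 = -3.921188
denominator = 1 − 4.563169 = -3.563169
p = -3.921188 / -3.563169 = 1.1005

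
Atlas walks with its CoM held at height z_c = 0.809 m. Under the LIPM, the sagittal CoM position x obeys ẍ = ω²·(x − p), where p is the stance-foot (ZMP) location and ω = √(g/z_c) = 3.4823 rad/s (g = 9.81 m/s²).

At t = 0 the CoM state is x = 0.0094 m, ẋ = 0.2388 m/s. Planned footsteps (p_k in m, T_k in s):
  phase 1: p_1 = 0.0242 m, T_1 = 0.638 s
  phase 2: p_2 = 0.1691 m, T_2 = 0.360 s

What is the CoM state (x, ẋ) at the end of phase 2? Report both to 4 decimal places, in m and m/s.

x = 0.7620, ẋ = 2.2178

phase 1: p=0.0242, T=0.638, ωT=2.221707, cosh=4.665744, sinh=4.557321; start (x,ẋ)=(0.009400, 0.238800) → end (x,ẋ)=(0.267667, 0.879304)
phase 2: p=0.1691, T=0.360, ωT=1.253628, cosh=1.894248, sinh=1.608781; start (x,ẋ)=(0.267667, 0.879304) → end (x,ẋ)=(0.762038, 2.217818)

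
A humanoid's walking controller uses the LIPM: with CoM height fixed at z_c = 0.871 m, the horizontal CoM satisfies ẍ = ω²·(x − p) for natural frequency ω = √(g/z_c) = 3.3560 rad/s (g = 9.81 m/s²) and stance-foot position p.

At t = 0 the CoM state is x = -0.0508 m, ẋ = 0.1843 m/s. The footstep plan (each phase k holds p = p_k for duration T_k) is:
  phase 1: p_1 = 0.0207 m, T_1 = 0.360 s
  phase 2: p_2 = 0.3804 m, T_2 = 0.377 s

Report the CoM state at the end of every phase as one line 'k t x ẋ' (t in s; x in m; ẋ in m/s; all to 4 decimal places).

phase 1: p=0.0207, T=0.360, ωT=1.208160, cosh=1.823033, sinh=1.524287; start (x,ẋ)=(-0.050800, 0.184300) → end (x,ẋ)=(-0.025938, -0.029774)
phase 2: p=0.3804, T=0.377, ωT=1.265212, cosh=1.913012, sinh=1.630832; start (x,ẋ)=(-0.025938, -0.029774) → end (x,ẋ)=(-0.411398, -2.280876)

1 0.3600 -0.0259 -0.0298
2 0.7370 -0.4114 -2.2809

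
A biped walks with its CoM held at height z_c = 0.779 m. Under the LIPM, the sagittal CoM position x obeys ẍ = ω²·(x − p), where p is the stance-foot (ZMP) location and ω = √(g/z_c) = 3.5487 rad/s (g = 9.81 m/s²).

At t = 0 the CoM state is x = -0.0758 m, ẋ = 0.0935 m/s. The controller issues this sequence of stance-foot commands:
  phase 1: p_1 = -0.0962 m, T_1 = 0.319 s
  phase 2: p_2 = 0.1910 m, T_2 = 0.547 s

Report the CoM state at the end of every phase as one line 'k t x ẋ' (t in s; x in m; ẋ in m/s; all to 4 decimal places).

phase 1: p=-0.0962, T=0.319, ωT=1.132035, cosh=1.712170, sinh=1.389794; start (x,ẋ)=(-0.075800, 0.093500) → end (x,ẋ)=(-0.024654, 0.260700)
phase 2: p=0.1910, T=0.547, ωT=1.941139, cosh=3.555111, sinh=3.411570; start (x,ẋ)=(-0.024654, 0.260700) → end (x,ẋ)=(-0.325048, -1.684027)

1 0.3190 -0.0247 0.2607
2 0.8660 -0.3250 -1.6840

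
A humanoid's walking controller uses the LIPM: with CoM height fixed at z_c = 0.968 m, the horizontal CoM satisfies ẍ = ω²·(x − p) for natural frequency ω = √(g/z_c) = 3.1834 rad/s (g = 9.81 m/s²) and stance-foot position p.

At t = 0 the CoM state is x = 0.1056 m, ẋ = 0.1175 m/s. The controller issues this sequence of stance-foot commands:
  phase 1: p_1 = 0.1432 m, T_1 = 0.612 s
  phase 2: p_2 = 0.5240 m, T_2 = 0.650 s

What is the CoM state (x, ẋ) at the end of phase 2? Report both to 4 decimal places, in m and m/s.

phase 1: p=0.1432, T=0.612, ωT=1.948241, cosh=3.579429, sinh=3.436905; start (x,ẋ)=(0.105600, 0.117500) → end (x,ẋ)=(0.135470, 0.009200)
phase 2: p=0.5240, T=0.650, ωT=2.069210, cosh=4.022425, sinh=3.896140; start (x,ẋ)=(0.135470, 0.009200) → end (x,ẋ)=(-1.027572, -4.781916)

x = -1.0276, ẋ = -4.7819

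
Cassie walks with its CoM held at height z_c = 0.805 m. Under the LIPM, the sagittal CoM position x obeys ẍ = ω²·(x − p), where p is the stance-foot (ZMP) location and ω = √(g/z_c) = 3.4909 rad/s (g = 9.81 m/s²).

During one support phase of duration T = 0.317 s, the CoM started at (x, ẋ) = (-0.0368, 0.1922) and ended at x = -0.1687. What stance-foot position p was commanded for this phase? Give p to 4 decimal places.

p = 0.2674

ωT = 3.4909·0.317 = 1.106615; cosh(ωT) = 1.677391, sinh(ωT) = 1.346715
x(T) = p + (x₀−p)·cosh(ωT) + (ẋ₀/ω)·sinh(ωT) ⇒ p·(1 − cosh) = x(T) − x₀·cosh − (ẋ₀/ω)·sinh
numerator   = -0.1687 − (-0.0368)·1.677391 − (0.1922/3.4909)·1.346715 = -0.181119
denominator = 1 − 1.677391 = -0.677391
p = -0.181119 / -0.677391 = 0.2674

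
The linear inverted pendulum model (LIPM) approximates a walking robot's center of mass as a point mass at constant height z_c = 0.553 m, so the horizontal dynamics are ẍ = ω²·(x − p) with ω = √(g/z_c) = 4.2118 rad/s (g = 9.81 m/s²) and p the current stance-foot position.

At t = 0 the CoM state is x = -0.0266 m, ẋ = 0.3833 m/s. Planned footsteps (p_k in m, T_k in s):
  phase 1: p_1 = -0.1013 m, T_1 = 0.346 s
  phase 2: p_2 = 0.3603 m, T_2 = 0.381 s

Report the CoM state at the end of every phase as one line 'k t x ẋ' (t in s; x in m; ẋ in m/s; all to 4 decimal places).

phase 1: p=-0.1013, T=0.346, ωT=1.457283, cosh=2.263572, sinh=2.030704; start (x,ẋ)=(-0.026600, 0.383300) → end (x,ẋ)=(0.252595, 1.506530)
phase 2: p=0.3603, T=0.381, ωT=1.604696, cosh=2.588648, sinh=2.387697; start (x,ẋ)=(0.252595, 1.506530) → end (x,ẋ)=(0.935553, 2.816745)

1 0.3460 0.2526 1.5065
2 0.7270 0.9356 2.8167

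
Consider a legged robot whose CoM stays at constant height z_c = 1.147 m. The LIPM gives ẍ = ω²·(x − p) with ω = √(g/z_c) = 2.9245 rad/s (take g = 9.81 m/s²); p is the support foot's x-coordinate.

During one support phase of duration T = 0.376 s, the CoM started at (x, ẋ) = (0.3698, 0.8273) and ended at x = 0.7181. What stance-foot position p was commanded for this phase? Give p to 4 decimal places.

ωT = 2.9245·0.376 = 1.099612; cosh(ωT) = 1.668000, sinh(ωT) = 1.335000
x(T) = p + (x₀−p)·cosh(ωT) + (ẋ₀/ω)·sinh(ωT) ⇒ p·(1 − cosh) = x(T) − x₀·cosh − (ẋ₀/ω)·sinh
numerator   = 0.7181 − (0.3698)·1.668000 − (0.8273/2.9245)·1.335000 = -0.276379
denominator = 1 − 1.668000 = -0.668000
p = -0.276379 / -0.668000 = 0.4137

p = 0.4137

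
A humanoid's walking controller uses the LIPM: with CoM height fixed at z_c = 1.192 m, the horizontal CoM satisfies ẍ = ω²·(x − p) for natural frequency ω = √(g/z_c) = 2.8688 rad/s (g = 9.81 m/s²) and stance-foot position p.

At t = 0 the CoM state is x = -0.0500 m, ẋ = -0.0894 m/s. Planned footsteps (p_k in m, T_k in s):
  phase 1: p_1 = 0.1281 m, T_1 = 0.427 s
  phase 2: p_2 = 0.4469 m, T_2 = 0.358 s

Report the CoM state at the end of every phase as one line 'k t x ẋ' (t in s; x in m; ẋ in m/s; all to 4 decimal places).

phase 1: p=0.1281, T=0.427, ωT=1.224978, cosh=1.848927, sinh=1.555163; start (x,ẋ)=(-0.050000, -0.089400) → end (x,ẋ)=(-0.249657, -0.959878)
phase 2: p=0.4469, T=0.358, ωT=1.027030, cosh=1.575414, sinh=1.217346; start (x,ẋ)=(-0.249657, -0.959878) → end (x,ẋ)=(-1.057781, -3.944808)

1 0.4270 -0.2497 -0.9599
2 0.7850 -1.0578 -3.9448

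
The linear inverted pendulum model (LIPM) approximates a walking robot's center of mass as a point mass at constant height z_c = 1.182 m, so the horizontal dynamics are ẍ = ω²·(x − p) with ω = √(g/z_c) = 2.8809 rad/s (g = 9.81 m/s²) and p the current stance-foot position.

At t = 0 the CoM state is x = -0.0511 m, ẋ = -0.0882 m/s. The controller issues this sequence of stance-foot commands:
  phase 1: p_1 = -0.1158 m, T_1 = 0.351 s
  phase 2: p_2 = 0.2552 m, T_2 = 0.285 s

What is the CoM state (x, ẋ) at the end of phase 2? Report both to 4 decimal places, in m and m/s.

phase 1: p=-0.1158, T=0.351, ωT=1.011196, cosh=1.556335, sinh=1.192551; start (x,ẋ)=(-0.051100, -0.088200) → end (x,ẋ)=(-0.051616, 0.085016)
phase 2: p=0.2552, T=0.285, ωT=0.821056, cosh=1.356433, sinh=0.916467; start (x,ẋ)=(-0.051616, 0.085016) → end (x,ẋ)=(-0.133930, -0.694751)

x = -0.1339, ẋ = -0.6948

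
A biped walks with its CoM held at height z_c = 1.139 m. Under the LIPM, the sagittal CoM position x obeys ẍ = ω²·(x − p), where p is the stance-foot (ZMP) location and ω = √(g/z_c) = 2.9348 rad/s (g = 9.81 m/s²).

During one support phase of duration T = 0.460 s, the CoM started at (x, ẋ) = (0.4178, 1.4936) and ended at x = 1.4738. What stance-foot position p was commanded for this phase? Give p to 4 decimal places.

ωT = 2.9348·0.460 = 1.350008; cosh(ωT) = 2.058347, sinh(ωT) = 1.799109
x(T) = p + (x₀−p)·cosh(ωT) + (ẋ₀/ω)·sinh(ωT) ⇒ p·(1 − cosh) = x(T) − x₀·cosh − (ẋ₀/ω)·sinh
numerator   = 1.4738 − (0.4178)·2.058347 − (1.4936/2.9348)·1.799109 = -0.301793
denominator = 1 − 2.058347 = -1.058347
p = -0.301793 / -1.058347 = 0.2852

p = 0.2852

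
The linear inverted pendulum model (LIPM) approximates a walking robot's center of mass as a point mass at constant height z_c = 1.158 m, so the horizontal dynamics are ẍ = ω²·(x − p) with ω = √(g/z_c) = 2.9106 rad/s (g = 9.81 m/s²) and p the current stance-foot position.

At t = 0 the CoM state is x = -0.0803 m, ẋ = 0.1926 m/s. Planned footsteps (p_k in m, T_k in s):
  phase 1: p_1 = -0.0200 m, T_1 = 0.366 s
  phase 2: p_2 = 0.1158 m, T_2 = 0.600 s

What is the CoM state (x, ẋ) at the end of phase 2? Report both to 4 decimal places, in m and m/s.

phase 1: p=-0.0200, T=0.366, ωT=1.065280, cosh=1.623141, sinh=1.278509; start (x,ẋ)=(-0.080300, 0.192600) → end (x,ẋ)=(-0.033274, 0.088227)
phase 2: p=0.1158, T=0.600, ωT=1.746360, cosh=2.954051, sinh=2.779643; start (x,ẋ)=(-0.033274, 0.088227) → end (x,ẋ)=(-0.240315, -0.945446)

x = -0.2403, ẋ = -0.9454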